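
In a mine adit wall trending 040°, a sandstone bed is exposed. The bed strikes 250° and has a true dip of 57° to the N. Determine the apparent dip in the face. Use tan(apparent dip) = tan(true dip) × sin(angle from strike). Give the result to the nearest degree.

38°

The strike is 250° and the section trends 040°; the acute angle between them is β = 30°.
tan(apparent dip) = tan 57° · sin 30° = 0.7699
apparent dip = arctan 0.7699 = 37.59°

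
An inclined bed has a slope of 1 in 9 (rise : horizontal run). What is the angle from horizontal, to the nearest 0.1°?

tan θ = 1/9 = 0.1111
θ = arctan(0.1111) = 6.34°

6.3°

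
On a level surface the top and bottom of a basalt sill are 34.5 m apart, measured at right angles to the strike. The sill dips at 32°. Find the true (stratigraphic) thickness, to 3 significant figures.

18.3 m

True thickness t = w · sin(dip) = 34.5 × sin 32°
t = 34.5 × 0.5299 = 18.282 m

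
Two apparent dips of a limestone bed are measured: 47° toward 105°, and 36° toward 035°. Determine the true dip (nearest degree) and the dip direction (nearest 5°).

true dip 49°, dip direction 085°

Represent each trace as a vector plunging at its apparent dip toward its trend (east-north-up frame): v₁ = (0.659, -0.177, -0.731), v₂ = (0.464, 0.663, -0.588).
n = v₁ × v₂ = (0.588, 0.048, 0.518) (taken with n_z > 0).
True dip = arccos(n_z / |n|) = arccos(0.6599) = 48.7°.
Dip direction = azimuth of (n_x, n_y) = atan2(0.588, 0.048) = 85°.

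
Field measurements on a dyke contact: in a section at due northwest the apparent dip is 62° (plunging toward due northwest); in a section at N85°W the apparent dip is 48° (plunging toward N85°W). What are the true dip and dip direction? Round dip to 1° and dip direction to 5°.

true dip 63°, dip direction 330°

Each apparent-dip line lies in the plane. As unit vectors (x east, y north, z up), v₁ plunges 62°→due northwest and v₂ plunges 48°→N85°W.
Cross product v₁ × v₂ gives the pole to the plane: n ∝ (-0.195, 0.342, 0.202).
Dip δ = arctan(|n_h|/n_z) = arctan(0.394/0.202) = 62.8°.
Dip direction = atan2(-0.195, 0.342) = 330° (azimuth of n's horizontal projection).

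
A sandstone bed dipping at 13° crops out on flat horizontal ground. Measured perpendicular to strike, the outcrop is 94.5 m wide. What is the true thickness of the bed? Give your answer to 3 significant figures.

True thickness t = w · sin(dip) = 94.5 × sin 13°
t = 94.5 × 0.2250 = 21.258 m

21.3 m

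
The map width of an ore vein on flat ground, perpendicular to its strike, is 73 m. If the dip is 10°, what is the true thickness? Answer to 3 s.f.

True thickness t = w · sin(dip) = 73 × sin 10°
t = 73 × 0.1736 = 12.676 m

12.7 m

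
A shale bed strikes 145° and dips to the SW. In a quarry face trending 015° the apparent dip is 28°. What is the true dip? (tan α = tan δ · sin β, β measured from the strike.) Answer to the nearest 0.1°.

34.8°

β = acute angle between strike 145° and section 015° = 50°.
tan δ = tan α / sin β = tan 28° / sin 50° = 0.5317 / 0.7660 = 0.6941
δ = arctan(0.6941) = 34.76°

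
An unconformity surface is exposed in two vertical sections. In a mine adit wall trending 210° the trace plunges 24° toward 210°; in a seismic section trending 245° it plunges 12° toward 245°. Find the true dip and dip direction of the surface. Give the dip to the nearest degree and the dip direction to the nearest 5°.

true dip 27°, dip direction 180°

The two traces are lines in the plane: v₁ = (sin 210°·cos 24°, cos 210°·cos 24°, −sin 24°), v₂ = (sin 245°·cos 12°, cos 245°·cos 12°, −sin 12°).
The plane normal is n = v₁ × v₂ ∝ (0.004, -0.266, 0.513).
tan δ = √(n_x²+n_y²)/n_z = 0.266/0.513, so δ = 27.4°.
The horizontal component of n points toward azimuth atan2(n_x, n_y) = 179°, the dip direction.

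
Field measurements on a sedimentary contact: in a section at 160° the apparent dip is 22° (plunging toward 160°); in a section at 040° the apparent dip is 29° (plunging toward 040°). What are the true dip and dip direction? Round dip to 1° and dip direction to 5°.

Represent each trace as a vector plunging at its apparent dip toward its trend (east-north-up frame): v₁ = (0.317, -0.871, -0.375), v₂ = (0.562, 0.670, -0.485).
Cross product v₁ × v₂ gives the pole to the plane: n ∝ (0.673, -0.057, 0.702).
True dip = arccos(n_z / |n|) = arccos(0.7206) = 43.9°.
The horizontal component of n points toward azimuth atan2(n_x, n_y) = 95°, the dip direction.

true dip 44°, dip direction 095°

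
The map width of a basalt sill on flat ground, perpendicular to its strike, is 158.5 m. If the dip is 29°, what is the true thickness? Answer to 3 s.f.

True thickness t = w · sin(dip) = 158.5 × sin 29°
t = 158.5 × 0.4848 = 76.842 m

76.8 m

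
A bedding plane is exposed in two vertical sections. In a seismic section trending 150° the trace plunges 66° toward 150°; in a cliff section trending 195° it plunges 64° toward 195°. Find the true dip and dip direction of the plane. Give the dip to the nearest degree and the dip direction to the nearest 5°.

true dip 67°, dip direction 165°

The two traces are lines in the plane: v₁ = (sin 150°·cos 66°, cos 150°·cos 66°, −sin 66°), v₂ = (sin 195°·cos 64°, cos 195°·cos 64°, −sin 64°).
n = v₁ × v₂ = (0.070, -0.286, 0.126) (taken with n_z > 0).
True dip = arccos(n_z / |n|) = arccos(0.3931) = 66.9°.
Dip direction = azimuth of (n_x, n_y) = atan2(0.070, -0.286) = 166°.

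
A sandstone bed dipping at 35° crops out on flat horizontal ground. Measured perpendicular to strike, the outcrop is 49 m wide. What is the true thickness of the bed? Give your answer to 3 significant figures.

True thickness t = w · sin(dip) = 49 × sin 35°
t = 49 × 0.5736 = 28.105 m

28.1 m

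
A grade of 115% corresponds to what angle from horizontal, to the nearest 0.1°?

49.0°

tan θ = 115/100 = 1.1500
θ = arctan(1.1500) = 48.99°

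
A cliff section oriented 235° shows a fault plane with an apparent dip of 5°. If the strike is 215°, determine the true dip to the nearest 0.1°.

The section is 20° from the strike.
tan(true dip) = tan 5° / sin 20° = 0.2558
δ = arctan(0.2558) = 14.35°

14.3°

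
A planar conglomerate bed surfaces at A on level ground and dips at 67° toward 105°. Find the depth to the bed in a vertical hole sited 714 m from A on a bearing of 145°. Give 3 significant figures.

1290 m

The hole lies 40° from the dip direction, so the down-dip offset is 714 × cos 40° = 546.96 m.
Depth = down-dip offset × tan(dip) = 546.96 × tan 67° = 546.96 × 2.3559
Depth = 1288.55 m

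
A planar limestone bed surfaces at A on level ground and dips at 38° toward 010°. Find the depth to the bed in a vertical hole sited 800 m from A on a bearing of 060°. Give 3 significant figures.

The hole lies 50° from the dip direction, so the down-dip offset is 800 × cos 50° = 514.23 m.
Depth = down-dip offset × tan(dip) = 514.23 × tan 38° = 514.23 × 0.7813
Depth = 401.76 m

402 m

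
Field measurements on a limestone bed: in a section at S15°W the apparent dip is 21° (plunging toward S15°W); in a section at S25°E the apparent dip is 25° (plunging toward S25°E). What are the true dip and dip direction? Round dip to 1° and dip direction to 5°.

Each apparent-dip line lies in the plane. As unit vectors (x east, y north, z up), v₁ plunges 21°→S15°W and v₂ plunges 25°→S25°E.
n = v₁ × v₂ = (0.087, -0.239, 0.544) (taken with n_z > 0).
Dip δ = arctan(|n_h|/n_z) = arctan(0.255/0.544) = 25.1°.
The horizontal component of n points toward azimuth atan2(n_x, n_y) = 160°, the dip direction.

true dip 25°, dip direction 160°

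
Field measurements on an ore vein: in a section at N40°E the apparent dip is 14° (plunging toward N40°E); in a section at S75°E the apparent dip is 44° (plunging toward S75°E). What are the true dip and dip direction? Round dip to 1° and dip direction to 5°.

The two traces are lines in the plane: v₁ = (sin 40°·cos 14°, cos 40°·cos 14°, −sin 14°), v₂ = (sin 105°·cos 44°, cos 105°·cos 44°, −sin 44°).
The plane normal is n = v₁ × v₂ ∝ (0.561, -0.265, 0.633).
Dip δ = arctan(|n_h|/n_z) = arctan(0.621/0.633) = 44.5°.
Dip direction = azimuth of (n_x, n_y) = atan2(0.561, -0.265) = 115°.

true dip 44°, dip direction 115°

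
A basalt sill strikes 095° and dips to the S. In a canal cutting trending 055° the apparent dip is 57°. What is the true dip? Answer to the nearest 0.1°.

67.3°

The section is 40° from the strike.
tan(true dip) = tan 57° / sin 40° = 2.3956
true dip = arctan 2.3956 = 67.34°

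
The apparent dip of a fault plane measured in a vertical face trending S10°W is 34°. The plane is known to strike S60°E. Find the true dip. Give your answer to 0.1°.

The section is 70° from the strike.
tan δ = tan α / sin β = tan 34° / sin 70° = 0.6745 / 0.9397 = 0.7178
δ = arctan(0.7178) = 35.67°

35.7°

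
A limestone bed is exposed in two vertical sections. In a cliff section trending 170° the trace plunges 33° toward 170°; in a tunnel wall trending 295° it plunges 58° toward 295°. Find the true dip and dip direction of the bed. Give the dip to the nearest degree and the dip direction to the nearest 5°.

Represent each trace as a vector plunging at its apparent dip toward its trend (east-north-up frame): v₁ = (0.146, -0.826, -0.545), v₂ = (-0.480, 0.224, -0.848).
The plane normal is n = v₁ × v₂ ∝ (-0.822, -0.385, 0.364).
tan δ = √(n_x²+n_y²)/n_z = 0.908/0.364, so δ = 68.2°.
Dip direction = azimuth of (n_x, n_y) = atan2(-0.822, -0.385) = 245°.

true dip 68°, dip direction 245°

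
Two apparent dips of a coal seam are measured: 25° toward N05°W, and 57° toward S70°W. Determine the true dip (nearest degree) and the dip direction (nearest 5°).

true dip 61°, dip direction 280°

Each apparent-dip line lies in the plane. As unit vectors (x east, y north, z up), v₁ plunges 25°→N05°W and v₂ plunges 57°→S70°W.
The plane normal is n = v₁ × v₂ ∝ (-0.836, 0.150, 0.477).
Dip δ = arctan(|n_h|/n_z) = arctan(0.849/0.477) = 60.7°.
Dip direction = azimuth of (n_x, n_y) = atan2(-0.836, 0.150) = 280°.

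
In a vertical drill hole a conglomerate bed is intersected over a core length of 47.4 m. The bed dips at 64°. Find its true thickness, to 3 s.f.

True thickness t = h · cos(dip) = 47.4 × cos 64°
t = 47.4 × 0.4384 = 20.779 m

20.8 m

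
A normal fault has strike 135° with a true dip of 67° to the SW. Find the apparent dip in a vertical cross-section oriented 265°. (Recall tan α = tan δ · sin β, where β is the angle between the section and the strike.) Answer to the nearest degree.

61°

The section lies 50° from the strike.
tan α = tan 67° × sin 50° = 2.3559 × 0.7660 = 1.8047
apparent dip = arctan 1.8047 = 61.01°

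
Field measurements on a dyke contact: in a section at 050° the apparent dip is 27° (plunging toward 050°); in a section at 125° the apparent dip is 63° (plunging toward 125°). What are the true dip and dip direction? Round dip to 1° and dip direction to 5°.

true dip 63°, dip direction 125°

Represent each trace as a vector plunging at its apparent dip toward its trend (east-north-up frame): v₁ = (0.683, 0.573, -0.454), v₂ = (0.372, -0.260, -0.891).
n = v₁ × v₂ = (0.629, -0.439, 0.391) (taken with n_z > 0).
tan δ = √(n_x²+n_y²)/n_z = 0.767/0.391, so δ = 63.0°.
The horizontal component of n points toward azimuth atan2(n_x, n_y) = 125°, the dip direction.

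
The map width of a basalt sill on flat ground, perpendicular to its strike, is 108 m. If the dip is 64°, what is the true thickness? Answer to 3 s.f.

97.1 m

True thickness t = w · sin(dip) = 108 × sin 64°
t = 108 × 0.8988 = 97.070 m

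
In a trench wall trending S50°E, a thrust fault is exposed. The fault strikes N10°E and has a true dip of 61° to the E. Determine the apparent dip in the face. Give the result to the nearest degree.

57°

The section lies 60° from the strike.
tan α = tan 61° × sin 60° = 1.8040 × 0.8660 = 1.5624
α = arctan(1.5624) = 57.38°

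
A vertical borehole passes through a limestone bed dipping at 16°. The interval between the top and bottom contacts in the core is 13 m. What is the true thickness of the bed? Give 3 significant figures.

12.5 m

True thickness t = h · cos(dip) = 13 × cos 16°
t = 13 × 0.9613 = 12.496 m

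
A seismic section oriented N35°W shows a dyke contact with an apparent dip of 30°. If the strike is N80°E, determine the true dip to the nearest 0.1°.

The section is 65° from the strike.
tan(true dip) = tan 30° / sin 65° = 0.6370
δ = arctan(0.6370) = 32.50°

32.5°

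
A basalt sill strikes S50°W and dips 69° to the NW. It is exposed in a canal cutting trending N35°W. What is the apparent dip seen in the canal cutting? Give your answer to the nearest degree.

69°

Angle between strike (S50°W) and section (N35°W): β = 85°.
tan(apparent dip) = tan 69° · sin 85° = 2.5952
α = arctan(2.5952) = 68.93°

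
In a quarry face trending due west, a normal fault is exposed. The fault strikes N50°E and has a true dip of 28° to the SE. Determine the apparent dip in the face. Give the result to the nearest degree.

19°

The section lies 40° from the strike.
tan(apparent dip) = tan 28° · sin 40° = 0.3418
apparent dip = arctan 0.3418 = 18.87°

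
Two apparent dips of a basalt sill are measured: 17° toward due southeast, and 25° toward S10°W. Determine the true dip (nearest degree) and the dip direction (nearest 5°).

true dip 25°, dip direction 185°

Each apparent-dip line lies in the plane. As unit vectors (x east, y north, z up), v₁ plunges 17°→due southeast and v₂ plunges 25°→S10°W.
The plane normal is n = v₁ × v₂ ∝ (-0.025, -0.332, 0.710).
True dip = arccos(n_z / |n|) = arccos(0.9055) = 25.1°.
The horizontal component of n points toward azimuth atan2(n_x, n_y) = 184°, the dip direction.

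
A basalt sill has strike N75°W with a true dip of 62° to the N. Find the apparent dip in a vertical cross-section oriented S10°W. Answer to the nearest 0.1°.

61.9°

The section lies 85° from the strike.
tan α = tan 62° × sin 85° = 1.8807 × 0.9962 = 1.8736
α = arctan(1.8736) = 61.91°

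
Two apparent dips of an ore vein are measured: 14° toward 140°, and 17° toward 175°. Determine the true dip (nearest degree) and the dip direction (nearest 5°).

Each apparent-dip line lies in the plane. As unit vectors (x east, y north, z up), v₁ plunges 14°→140° and v₂ plunges 17°→175°.
n = v₁ × v₂ = (0.013, -0.162, 0.532) (taken with n_z > 0).
True dip = arccos(n_z / |n|) = arccos(0.9563) = 17.0°.
The horizontal component of n points toward azimuth atan2(n_x, n_y) = 175°, the dip direction.

true dip 17°, dip direction 175°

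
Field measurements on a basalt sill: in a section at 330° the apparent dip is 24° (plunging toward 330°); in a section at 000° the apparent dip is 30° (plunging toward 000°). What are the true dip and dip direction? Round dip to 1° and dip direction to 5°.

Each apparent-dip line lies in the plane. As unit vectors (x east, y north, z up), v₁ plunges 24°→330° and v₂ plunges 30°→000°.
The plane normal is n = v₁ × v₂ ∝ (0.043, 0.228, 0.396).
True dip = arccos(n_z / |n|) = arccos(0.8622) = 30.4°.
The horizontal component of n points toward azimuth atan2(n_x, n_y) = 11°, the dip direction.

true dip 30°, dip direction 010°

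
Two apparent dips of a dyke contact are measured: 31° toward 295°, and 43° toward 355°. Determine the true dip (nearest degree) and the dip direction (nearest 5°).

The two traces are lines in the plane: v₁ = (sin 295°·cos 31°, cos 295°·cos 31°, −sin 31°), v₂ = (sin 355°·cos 43°, cos 355°·cos 43°, −sin 43°).
The plane normal is n = v₁ × v₂ ∝ (-0.128, 0.497, 0.543).
tan δ = √(n_x²+n_y²)/n_z = 0.513/0.543, so δ = 43.4°.
The horizontal component of n points toward azimuth atan2(n_x, n_y) = 346°, the dip direction.

true dip 43°, dip direction 345°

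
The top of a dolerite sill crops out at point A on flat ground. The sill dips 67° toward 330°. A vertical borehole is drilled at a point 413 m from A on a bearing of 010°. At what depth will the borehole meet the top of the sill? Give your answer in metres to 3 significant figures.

745 m

The hole lies 40° from the dip direction, so the down-dip offset is 413 × cos 40° = 316.38 m.
Depth = down-dip offset × tan(dip) = 316.38 × tan 67° = 316.38 × 2.3559
Depth = 745.34 m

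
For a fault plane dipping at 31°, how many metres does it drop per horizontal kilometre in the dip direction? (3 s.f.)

601 m

drop per km = 1000 × tan 31° = 1000 × 0.6009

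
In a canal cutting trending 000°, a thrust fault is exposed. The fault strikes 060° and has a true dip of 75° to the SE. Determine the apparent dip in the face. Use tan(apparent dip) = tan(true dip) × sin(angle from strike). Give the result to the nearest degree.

73°

Angle between strike (060°) and section (000°): β = 60°.
tan α = tan 75° × sin 60° = 3.7321 × 0.8660 = 3.2321
apparent dip = arctan 3.2321 = 72.81°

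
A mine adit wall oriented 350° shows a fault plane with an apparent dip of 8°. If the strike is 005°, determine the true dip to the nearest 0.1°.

The section is 15° from the strike.
tan δ = tan α / sin β = tan 8° / sin 15° = 0.1405 / 0.2588 = 0.5430
δ = arctan(0.5430) = 28.50°

28.5°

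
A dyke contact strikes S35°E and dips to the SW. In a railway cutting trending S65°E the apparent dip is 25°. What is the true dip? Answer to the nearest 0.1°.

43.0°

β = acute angle between strike S35°E and section S65°E = 30°.
tan δ = tan α / sin β = tan 25° / sin 30° = 0.4663 / 0.5000 = 0.9326
true dip = arctan 0.9326 = 43.00°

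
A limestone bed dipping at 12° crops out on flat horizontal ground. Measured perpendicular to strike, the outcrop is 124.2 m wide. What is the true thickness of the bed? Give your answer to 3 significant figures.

25.8 m

True thickness t = w · sin(dip) = 124.2 × sin 12°
t = 124.2 × 0.2079 = 25.823 m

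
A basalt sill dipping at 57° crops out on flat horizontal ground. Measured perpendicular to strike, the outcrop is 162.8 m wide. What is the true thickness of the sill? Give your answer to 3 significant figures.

True thickness t = w · sin(dip) = 162.8 × sin 57°
t = 162.8 × 0.8387 = 136.536 m

137 m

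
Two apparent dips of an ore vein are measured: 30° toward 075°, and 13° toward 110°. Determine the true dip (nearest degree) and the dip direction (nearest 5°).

true dip 36°, dip direction 040°

Each apparent-dip line lies in the plane. As unit vectors (x east, y north, z up), v₁ plunges 30°→075° and v₂ plunges 13°→110°.
Cross product v₁ × v₂ gives the pole to the plane: n ∝ (0.217, 0.270, 0.484).
tan δ = √(n_x²+n_y²)/n_z = 0.346/0.484, so δ = 35.6°.
Dip direction = atan2(0.217, 0.270) = 39° (azimuth of n's horizontal projection).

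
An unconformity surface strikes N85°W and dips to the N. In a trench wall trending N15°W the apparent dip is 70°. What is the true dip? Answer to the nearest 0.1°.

β = acute angle between strike N85°W and section N15°W = 70°.
tan δ = tan α / sin β = tan 70° / sin 70° = 2.7475 / 0.9397 = 2.9238
δ = arctan(2.9238) = 71.12°

71.1°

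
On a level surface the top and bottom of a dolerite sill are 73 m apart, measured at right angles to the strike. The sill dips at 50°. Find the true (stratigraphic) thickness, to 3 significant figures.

55.9 m

True thickness t = w · sin(dip) = 73 × sin 50°
t = 73 × 0.7660 = 55.921 m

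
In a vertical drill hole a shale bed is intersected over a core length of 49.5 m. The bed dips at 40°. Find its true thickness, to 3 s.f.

37.9 m

True thickness t = h · cos(dip) = 49.5 × cos 40°
t = 49.5 × 0.7660 = 37.919 m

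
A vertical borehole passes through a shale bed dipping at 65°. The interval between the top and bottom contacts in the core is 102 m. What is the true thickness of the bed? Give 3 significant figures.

True thickness t = h · cos(dip) = 102 × cos 65°
t = 102 × 0.4226 = 43.107 m

43.1 m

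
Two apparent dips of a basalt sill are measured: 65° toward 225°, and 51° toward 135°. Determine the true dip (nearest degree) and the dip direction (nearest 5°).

Represent each trace as a vector plunging at its apparent dip toward its trend (east-north-up frame): v₁ = (-0.299, -0.299, -0.906), v₂ = (0.445, -0.445, -0.777).
Cross product v₁ × v₂ gives the pole to the plane: n ∝ (-0.171, -0.636, 0.266).
tan δ = √(n_x²+n_y²)/n_z = 0.658/0.266, so δ = 68.0°.
Dip direction = atan2(-0.171, -0.636) = 195° (azimuth of n's horizontal projection).

true dip 68°, dip direction 195°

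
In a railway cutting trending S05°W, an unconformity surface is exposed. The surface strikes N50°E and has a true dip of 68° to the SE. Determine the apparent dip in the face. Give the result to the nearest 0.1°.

60.3°

Angle between strike (N50°E) and section (S05°W): β = 45°.
tan α = tan 68° × sin 45° = 2.4751 × 0.7071 = 1.7502
apparent dip = arctan 1.7502 = 60.26°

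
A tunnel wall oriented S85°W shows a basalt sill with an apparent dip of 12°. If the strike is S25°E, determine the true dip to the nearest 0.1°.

12.7°

The section is 70° from the strike.
tan δ = tan α / sin β = tan 12° / sin 70° = 0.2126 / 0.9397 = 0.2262
δ = arctan(0.2262) = 12.75°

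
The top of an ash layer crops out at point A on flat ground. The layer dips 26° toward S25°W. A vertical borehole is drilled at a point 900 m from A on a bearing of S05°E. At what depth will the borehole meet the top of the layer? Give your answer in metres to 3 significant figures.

The hole lies 30° from the dip direction, so the down-dip offset is 900 × cos 30° = 779.42 m.
Depth = down-dip offset × tan(dip) = 779.42 × tan 26° = 779.42 × 0.4877
Depth = 380.15 m

380 m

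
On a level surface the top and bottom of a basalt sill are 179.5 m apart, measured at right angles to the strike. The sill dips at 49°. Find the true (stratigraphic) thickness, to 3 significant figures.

True thickness t = w · sin(dip) = 179.5 × sin 49°
t = 179.5 × 0.7547 = 135.470 m

135 m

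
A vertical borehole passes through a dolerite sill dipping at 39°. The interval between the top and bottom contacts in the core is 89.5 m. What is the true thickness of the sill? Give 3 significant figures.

69.6 m

True thickness t = h · cos(dip) = 89.5 × cos 39°
t = 89.5 × 0.7771 = 69.555 m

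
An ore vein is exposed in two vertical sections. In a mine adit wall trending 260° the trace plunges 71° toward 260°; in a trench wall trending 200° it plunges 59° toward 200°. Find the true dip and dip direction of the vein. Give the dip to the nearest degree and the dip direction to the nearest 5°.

Each apparent-dip line lies in the plane. As unit vectors (x east, y north, z up), v₁ plunges 71°→260° and v₂ plunges 59°→200°.
n = v₁ × v₂ = (-0.409, -0.108, 0.145) (taken with n_z > 0).
Dip δ = arctan(|n_h|/n_z) = arctan(0.423/0.145) = 71.1°.
The horizontal component of n points toward azimuth atan2(n_x, n_y) = 255°, the dip direction.

true dip 71°, dip direction 255°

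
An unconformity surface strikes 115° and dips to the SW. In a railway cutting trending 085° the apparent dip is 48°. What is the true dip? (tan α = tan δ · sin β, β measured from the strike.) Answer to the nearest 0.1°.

65.8°

β = acute angle between strike 115° and section 085° = 30°.
tan δ = tan α / sin β = tan 48° / sin 30° = 1.1106 / 0.5000 = 2.2212
true dip = arctan 2.2212 = 65.76°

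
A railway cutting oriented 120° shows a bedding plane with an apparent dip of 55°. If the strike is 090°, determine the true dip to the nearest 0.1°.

70.7°

The section is 30° from the strike.
tan(true dip) = tan 55° / sin 30° = 2.8563
true dip = arctan 2.8563 = 70.70°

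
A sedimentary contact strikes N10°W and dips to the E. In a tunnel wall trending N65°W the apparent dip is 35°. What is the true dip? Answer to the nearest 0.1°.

β = acute angle between strike N10°W and section N65°W = 55°.
tan(true dip) = tan 35° / sin 55° = 0.8548
δ = arctan(0.8548) = 40.52°

40.5°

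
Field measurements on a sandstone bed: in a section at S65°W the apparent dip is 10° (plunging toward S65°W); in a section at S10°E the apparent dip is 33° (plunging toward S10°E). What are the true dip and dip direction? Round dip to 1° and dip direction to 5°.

true dip 33°, dip direction 170°

Represent each trace as a vector plunging at its apparent dip toward its trend (east-north-up frame): v₁ = (-0.893, -0.416, -0.174), v₂ = (0.146, -0.826, -0.545).
The plane normal is n = v₁ × v₂ ∝ (0.083, -0.511, 0.798).
True dip = arccos(n_z / |n|) = arccos(0.8386) = 33.0°.
Dip direction = azimuth of (n_x, n_y) = atan2(0.083, -0.511) = 171°.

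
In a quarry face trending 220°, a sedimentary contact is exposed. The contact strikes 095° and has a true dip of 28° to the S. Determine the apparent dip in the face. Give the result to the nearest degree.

The strike is 095° and the section trends 220°; the acute angle between them is β = 55°.
tan(apparent dip) = tan 28° · sin 55° = 0.4356
apparent dip = arctan 0.4356 = 23.54°

24°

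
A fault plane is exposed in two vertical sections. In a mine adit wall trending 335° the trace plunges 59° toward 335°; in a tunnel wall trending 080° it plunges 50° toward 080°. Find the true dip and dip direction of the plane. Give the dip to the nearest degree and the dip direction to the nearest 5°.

Represent each trace as a vector plunging at its apparent dip toward its trend (east-north-up frame): v₁ = (-0.218, 0.467, -0.857), v₂ = (0.633, 0.112, -0.766).
n = v₁ × v₂ = (0.262, 0.709, 0.320) (taken with n_z > 0).
tan δ = √(n_x²+n_y²)/n_z = 0.756/0.320, so δ = 67.1°.
Dip direction = azimuth of (n_x, n_y) = atan2(0.262, 0.709) = 20°.

true dip 67°, dip direction 020°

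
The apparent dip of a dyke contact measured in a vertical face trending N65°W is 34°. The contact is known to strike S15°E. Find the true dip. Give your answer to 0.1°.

41.4°

The section is 50° from the strike.
tan δ = tan α / sin β = tan 34° / sin 50° = 0.6745 / 0.7660 = 0.8805
true dip = arctan 0.8805 = 41.36°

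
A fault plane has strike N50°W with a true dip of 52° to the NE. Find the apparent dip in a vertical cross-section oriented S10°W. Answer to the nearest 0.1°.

47.9°

The section lies 60° from the strike.
tan α = tan 52° × sin 60° = 1.2799 × 0.8660 = 1.1085
α = arctan(1.1085) = 47.94°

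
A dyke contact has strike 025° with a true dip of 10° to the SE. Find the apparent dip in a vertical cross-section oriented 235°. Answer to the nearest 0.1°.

The strike is 025° and the section trends 235°; the acute angle between them is β = 30°.
tan(apparent dip) = tan 10° · sin 30° = 0.0882
apparent dip = arctan 0.0882 = 5.04°

5.0°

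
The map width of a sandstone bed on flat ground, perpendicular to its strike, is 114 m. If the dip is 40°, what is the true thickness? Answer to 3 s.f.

True thickness t = w · sin(dip) = 114 × sin 40°
t = 114 × 0.6428 = 73.278 m

73.3 m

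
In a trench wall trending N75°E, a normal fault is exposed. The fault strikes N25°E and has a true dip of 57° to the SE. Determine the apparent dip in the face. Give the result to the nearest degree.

50°

Angle between strike (N25°E) and section (N75°E): β = 50°.
tan(apparent dip) = tan 57° · sin 50° = 1.1796
apparent dip = arctan 1.1796 = 49.71°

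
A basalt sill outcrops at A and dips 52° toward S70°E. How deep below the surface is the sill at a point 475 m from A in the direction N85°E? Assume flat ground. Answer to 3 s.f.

The hole lies 25° from the dip direction, so the down-dip offset is 475 × cos 25° = 430.50 m.
Depth = down-dip offset × tan(dip) = 430.50 × tan 52° = 430.50 × 1.2799
Depth = 551.01 m

551 m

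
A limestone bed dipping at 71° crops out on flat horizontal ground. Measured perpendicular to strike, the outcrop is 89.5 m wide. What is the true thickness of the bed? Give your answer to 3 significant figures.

84.6 m

True thickness t = w · sin(dip) = 89.5 × sin 71°
t = 89.5 × 0.9455 = 84.624 m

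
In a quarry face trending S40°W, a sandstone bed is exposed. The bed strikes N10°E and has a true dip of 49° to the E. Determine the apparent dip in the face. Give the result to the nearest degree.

Angle between strike (N10°E) and section (S40°W): β = 30°.
tan α = tan 49° × sin 30° = 1.1504 × 0.5000 = 0.5752
α = arctan(0.5752) = 29.91°

30°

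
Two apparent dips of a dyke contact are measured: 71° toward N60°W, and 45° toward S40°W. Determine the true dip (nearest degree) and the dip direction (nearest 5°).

true dip 71°, dip direction 290°

Represent each trace as a vector plunging at its apparent dip toward its trend (east-north-up frame): v₁ = (-0.282, 0.163, -0.946), v₂ = (-0.455, -0.542, -0.707).
The plane normal is n = v₁ × v₂ ∝ (-0.627, 0.230, 0.227).
Dip δ = arctan(|n_h|/n_z) = arctan(0.668/0.227) = 71.3°.
Dip direction = azimuth of (n_x, n_y) = atan2(-0.627, 0.230) = 290°.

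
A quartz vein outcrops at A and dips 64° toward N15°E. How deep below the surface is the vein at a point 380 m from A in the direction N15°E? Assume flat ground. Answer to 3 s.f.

The hole is directly down-dip from the outcrop, so the down-dip offset is 380 m.
Depth = down-dip offset × tan(dip) = 380.00 × tan 64° = 380.00 × 2.0503
Depth = 779.12 m

779 m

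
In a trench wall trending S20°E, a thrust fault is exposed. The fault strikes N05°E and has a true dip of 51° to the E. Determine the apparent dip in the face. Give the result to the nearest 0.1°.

The strike is N05°E and the section trends S20°E; the acute angle between them is β = 25°.
tan α = tan 51° × sin 25° = 1.2349 × 0.4226 = 0.5219
α = arctan(0.5219) = 27.56°

27.6°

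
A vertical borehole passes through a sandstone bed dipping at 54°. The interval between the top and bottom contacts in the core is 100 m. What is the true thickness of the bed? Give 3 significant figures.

58.8 m

True thickness t = h · cos(dip) = 100 × cos 54°
t = 100 × 0.5878 = 58.779 m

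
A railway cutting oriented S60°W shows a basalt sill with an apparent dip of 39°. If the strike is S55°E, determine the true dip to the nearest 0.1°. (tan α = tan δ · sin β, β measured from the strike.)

41.8°

The section is 65° from the strike.
tan(true dip) = tan 39° / sin 65° = 0.8935
true dip = arctan 0.8935 = 41.78°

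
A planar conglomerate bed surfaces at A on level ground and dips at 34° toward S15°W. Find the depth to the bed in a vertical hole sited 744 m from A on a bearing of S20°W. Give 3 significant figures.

500 m

The hole lies 5° from the dip direction, so the down-dip offset is 744 × cos 5° = 741.17 m.
Depth = down-dip offset × tan(dip) = 741.17 × tan 34° = 741.17 × 0.6745
Depth = 499.92 m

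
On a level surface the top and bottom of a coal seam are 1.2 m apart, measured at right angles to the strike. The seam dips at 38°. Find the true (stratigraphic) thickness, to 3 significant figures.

True thickness t = w · sin(dip) = 1.2 × sin 38°
t = 1.2 × 0.6157 = 0.739 m

0.739 m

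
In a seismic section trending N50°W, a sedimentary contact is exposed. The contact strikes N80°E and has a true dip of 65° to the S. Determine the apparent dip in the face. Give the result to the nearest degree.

Angle between strike (N80°E) and section (N50°W): β = 50°.
tan(apparent dip) = tan 65° · sin 50° = 1.6428
apparent dip = arctan 1.6428 = 58.67°

59°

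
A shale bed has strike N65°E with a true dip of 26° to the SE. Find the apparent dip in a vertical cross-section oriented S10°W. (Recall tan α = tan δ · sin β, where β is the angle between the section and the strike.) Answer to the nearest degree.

22°

The strike is N65°E and the section trends S10°W; the acute angle between them is β = 55°.
tan(apparent dip) = tan 26° · sin 55° = 0.3995
α = arctan(0.3995) = 21.78°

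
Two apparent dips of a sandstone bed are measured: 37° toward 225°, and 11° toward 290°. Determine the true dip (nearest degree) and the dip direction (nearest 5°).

The two traces are lines in the plane: v₁ = (sin 225°·cos 37°, cos 225°·cos 37°, −sin 37°), v₂ = (sin 290°·cos 11°, cos 290°·cos 11°, −sin 11°).
The plane normal is n = v₁ × v₂ ∝ (-0.310, -0.447, 0.711).
Dip δ = arctan(|n_h|/n_z) = arctan(0.544/0.711) = 37.4°.
The horizontal component of n points toward azimuth atan2(n_x, n_y) = 215°, the dip direction.

true dip 37°, dip direction 215°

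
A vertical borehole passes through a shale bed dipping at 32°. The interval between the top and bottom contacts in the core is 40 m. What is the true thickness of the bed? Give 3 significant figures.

33.9 m

True thickness t = h · cos(dip) = 40 × cos 32°
t = 40 × 0.8480 = 33.922 m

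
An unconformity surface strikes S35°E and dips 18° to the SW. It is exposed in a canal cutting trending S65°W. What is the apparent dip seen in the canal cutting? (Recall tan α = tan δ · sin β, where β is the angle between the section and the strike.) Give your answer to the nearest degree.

18°

The strike is S35°E and the section trends S65°W; the acute angle between them is β = 80°.
tan(apparent dip) = tan 18° · sin 80° = 0.3200
apparent dip = arctan 0.3200 = 17.74°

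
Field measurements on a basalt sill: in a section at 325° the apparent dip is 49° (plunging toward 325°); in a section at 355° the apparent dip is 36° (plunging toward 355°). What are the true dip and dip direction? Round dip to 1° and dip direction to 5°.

true dip 52°, dip direction 300°

Each apparent-dip line lies in the plane. As unit vectors (x east, y north, z up), v₁ plunges 49°→325° and v₂ plunges 36°→355°.
The plane normal is n = v₁ × v₂ ∝ (-0.292, 0.168, 0.265).
True dip = arccos(n_z / |n|) = arccos(0.6185) = 51.8°.
Dip direction = atan2(-0.292, 0.168) = 300° (azimuth of n's horizontal projection).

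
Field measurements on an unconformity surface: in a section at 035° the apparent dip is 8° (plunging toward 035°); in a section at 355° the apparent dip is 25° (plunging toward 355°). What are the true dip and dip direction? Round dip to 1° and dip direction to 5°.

Represent each trace as a vector plunging at its apparent dip toward its trend (east-north-up frame): v₁ = (0.568, 0.811, -0.139), v₂ = (-0.079, 0.903, -0.423).
The plane normal is n = v₁ × v₂ ∝ (-0.217, 0.251, 0.577).
tan δ = √(n_x²+n_y²)/n_z = 0.332/0.577, so δ = 29.9°.
Dip direction = atan2(-0.217, 0.251) = 319° (azimuth of n's horizontal projection).

true dip 30°, dip direction 320°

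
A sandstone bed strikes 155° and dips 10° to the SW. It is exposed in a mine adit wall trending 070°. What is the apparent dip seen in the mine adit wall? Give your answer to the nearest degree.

The section lies 85° from the strike.
tan(apparent dip) = tan 10° · sin 85° = 0.1757
α = arctan(0.1757) = 9.96°

10°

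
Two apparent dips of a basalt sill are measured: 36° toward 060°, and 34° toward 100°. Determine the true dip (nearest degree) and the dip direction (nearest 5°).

The two traces are lines in the plane: v₁ = (sin 60°·cos 36°, cos 60°·cos 36°, −sin 36°), v₂ = (sin 100°·cos 34°, cos 100°·cos 34°, −sin 34°).
n = v₁ × v₂ = (0.311, 0.088, 0.431) (taken with n_z > 0).
tan δ = √(n_x²+n_y²)/n_z = 0.323/0.431, so δ = 36.8°.
Dip direction = azimuth of (n_x, n_y) = atan2(0.311, 0.088) = 74°.

true dip 37°, dip direction 075°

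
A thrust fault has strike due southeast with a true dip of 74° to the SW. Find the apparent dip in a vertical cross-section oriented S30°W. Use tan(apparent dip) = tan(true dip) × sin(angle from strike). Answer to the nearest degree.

73°

The section lies 75° from the strike.
tan α = tan 74° × sin 75° = 3.4874 × 0.9659 = 3.3686
apparent dip = arctan 3.3686 = 73.47°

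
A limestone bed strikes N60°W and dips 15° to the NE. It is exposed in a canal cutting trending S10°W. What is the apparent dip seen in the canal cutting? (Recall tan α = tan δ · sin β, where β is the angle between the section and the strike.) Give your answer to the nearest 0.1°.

14.1°

The strike is N60°W and the section trends S10°W; the acute angle between them is β = 70°.
tan α = tan 15° × sin 70° = 0.2679 × 0.9397 = 0.2518
apparent dip = arctan 0.2518 = 14.13°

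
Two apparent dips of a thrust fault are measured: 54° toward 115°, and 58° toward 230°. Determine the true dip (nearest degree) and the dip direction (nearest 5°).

true dip 70°, dip direction 175°

Each apparent-dip line lies in the plane. As unit vectors (x east, y north, z up), v₁ plunges 54°→115° and v₂ plunges 58°→230°.
Cross product v₁ × v₂ gives the pole to the plane: n ∝ (0.065, -0.780, 0.282).
Dip δ = arctan(|n_h|/n_z) = arctan(0.783/0.282) = 70.2°.
Dip direction = azimuth of (n_x, n_y) = atan2(0.065, -0.780) = 175°.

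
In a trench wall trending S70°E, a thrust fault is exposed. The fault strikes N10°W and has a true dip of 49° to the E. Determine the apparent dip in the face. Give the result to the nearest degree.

Angle between strike (N10°W) and section (S70°E): β = 60°.
tan(apparent dip) = tan 49° · sin 60° = 0.9962
α = arctan(0.9962) = 44.89°

45°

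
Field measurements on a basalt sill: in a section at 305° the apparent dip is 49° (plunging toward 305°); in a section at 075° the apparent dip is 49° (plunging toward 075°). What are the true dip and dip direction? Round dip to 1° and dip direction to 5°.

true dip 70°, dip direction 010°

Represent each trace as a vector plunging at its apparent dip toward its trend (east-north-up frame): v₁ = (-0.537, 0.376, -0.755), v₂ = (0.634, 0.170, -0.755).
The plane normal is n = v₁ × v₂ ∝ (0.156, 0.884, 0.330).
tan δ = √(n_x²+n_y²)/n_z = 0.897/0.330, so δ = 69.8°.
Dip direction = azimuth of (n_x, n_y) = atan2(0.156, 0.884) = 10°.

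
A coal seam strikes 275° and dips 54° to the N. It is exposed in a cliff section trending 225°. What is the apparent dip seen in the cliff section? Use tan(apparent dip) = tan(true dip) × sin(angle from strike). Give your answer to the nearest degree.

The section lies 50° from the strike.
tan(apparent dip) = tan 54° · sin 50° = 1.0544
α = arctan(1.0544) = 46.52°

47°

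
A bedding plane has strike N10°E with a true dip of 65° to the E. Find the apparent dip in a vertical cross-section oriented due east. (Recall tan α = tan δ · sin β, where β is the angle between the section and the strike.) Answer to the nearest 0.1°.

The strike is N10°E and the section trends due east; the acute angle between them is β = 80°.
tan(apparent dip) = tan 65° · sin 80° = 2.1119
α = arctan(2.1119) = 64.66°

64.7°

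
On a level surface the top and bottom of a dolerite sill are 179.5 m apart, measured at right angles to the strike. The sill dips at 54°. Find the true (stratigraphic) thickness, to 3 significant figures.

True thickness t = w · sin(dip) = 179.5 × sin 54°
t = 179.5 × 0.8090 = 145.219 m

145 m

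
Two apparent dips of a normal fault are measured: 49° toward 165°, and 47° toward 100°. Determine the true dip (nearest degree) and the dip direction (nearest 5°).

Represent each trace as a vector plunging at its apparent dip toward its trend (east-north-up frame): v₁ = (0.170, -0.634, -0.755), v₂ = (0.672, -0.118, -0.731).
Cross product v₁ × v₂ gives the pole to the plane: n ∝ (0.374, -0.383, 0.406).
True dip = arccos(n_z / |n|) = arccos(0.6039) = 52.8°.
The horizontal component of n points toward azimuth atan2(n_x, n_y) = 136°, the dip direction.

true dip 53°, dip direction 135°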